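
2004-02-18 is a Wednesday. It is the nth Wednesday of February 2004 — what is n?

Day 18 falls in week ⌈18/7⌉ of the month.
Days 1–7 hold the 1st Wednesday, 8–14 the 2nd, 15–21 the 3rd, 22–28 the 4th, 29–31 the 5th.
18 is in the range for the 3rd.

3rd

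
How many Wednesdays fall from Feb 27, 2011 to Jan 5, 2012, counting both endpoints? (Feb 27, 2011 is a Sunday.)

Feb 27, 2011 is a Sunday; the first Wednesday on or after it is Mar 2, 2011 (3 days later).
From Mar 2, 2011 to Jan 5, 2012: 29 + 30 + 31 + 30 + 31 + 31 + 30 + 31 + 30 + 31 + 5 = 309 days (rest of Mar, Apr, May, Jun, Jul, Aug, Sep, Oct, Nov, Dec, Jan).
309 ÷ 7 = 44 full weeks with remainder 1, so 44 more Wednesdays after the first → 45.

45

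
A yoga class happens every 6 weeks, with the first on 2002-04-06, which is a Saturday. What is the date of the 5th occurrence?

2002-09-21

The 5th occurrence is 4 intervals after the first: 4 × 42 = 168 days after 2002-04-06.
April has 30 days — 24 days to the end of April leaves 144.
May has 31 days (113 left).
June has 30 days (83 left).
July has 31 days (52 left).
August has 31 days (21 left).
21 days into September → 2002-09-21.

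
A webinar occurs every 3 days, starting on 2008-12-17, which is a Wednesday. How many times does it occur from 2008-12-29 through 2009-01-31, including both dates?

Occurrences land 3·i days after 2008-12-17 for i = 0, 1, 2, …
2008-12-29 is 12 days after the start; 12 ÷ 3 = 4 remainder 0. First occurrence in the window: #5 on 2008-12-29 (4×3 = 12 days in).
2009-01-31 is 45 days after the start; 45 ÷ 3 = 15 remainder 0. Last occurrence in the window: #16 on 2009-01-31.
Occurrences #5 through #16: 12 in total.

12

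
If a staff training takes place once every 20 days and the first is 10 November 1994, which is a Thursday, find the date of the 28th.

3 May 1996

The 28th occurrence is 27 intervals after the first: 27 × 20 = 540 days after 10 November 1994.
November has 30 days — 20 days to the end of November leaves 520.
From end of November to end of 1994 is 31 days (489 left).
1995 has 365 days (124 left).
January has 31 days (93 left).
February has 29 days (64 left).
March has 31 days (33 left).
April has 30 days (3 left).
3 days into May → 3 May 1996.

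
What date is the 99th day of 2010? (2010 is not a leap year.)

April 9, 2010

January has 31 days (99 − 31 = 68 remain).
February has 28 days (68 − 28 = 40 remain).
March has 31 days (40 − 31 = 9 remain).
9 into April → April 9.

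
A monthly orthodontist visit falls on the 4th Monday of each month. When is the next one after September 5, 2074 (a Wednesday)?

September 2074 starts on a Saturday; its first Monday is the 3rd, so the 4th Monday is the 24th — September 24, 2074.
September 24, 2074 is after September 5, 2074, so that is the next one.

September 24, 2074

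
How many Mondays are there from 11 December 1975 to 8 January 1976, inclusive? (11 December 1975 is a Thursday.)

4

11 December 1975 is a Thursday; the first Monday on or after it is 15 December 1975 (4 days later).
From 15 December 1975 to 8 January 1976: 16 + 8 = 24 days (rest of December, January).
24 ÷ 7 = 3 full weeks with remainder 3, so 3 more Mondays after the first → 4.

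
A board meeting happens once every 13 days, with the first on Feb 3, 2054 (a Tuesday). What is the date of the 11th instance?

Jun 13, 2054

The 11th occurrence is 10 intervals after the first: 10 × 13 = 130 days after Feb 3, 2054.
Feb has 28 days — 25 days to the end of Feb leaves 105.
Mar has 31 days (74 left).
Apr has 30 days (44 left).
May has 31 days (13 left).
13 days into Jun → Jun 13, 2054.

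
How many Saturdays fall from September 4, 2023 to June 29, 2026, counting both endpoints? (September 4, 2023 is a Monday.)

147

September 4, 2023 is a Monday; the first Saturday on or after it is September 9, 2023 (5 days later).
From September 9, 2023 to June 29, 2026: 113 + 366 + 365 + 180 = 1024 days (rest of 2023, 2024, 2025, to June 29, 2026 in 2026).
1024 ÷ 7 = 146 full weeks with remainder 2, so 146 more Saturdays after the first → 147.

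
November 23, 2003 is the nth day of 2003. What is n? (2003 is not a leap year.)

Days in months before November: 31 + 28 + 31 + 30 + 31 + 30 + 31 + 31 + 30 + 31 = 304.
Plus 23 days into November → day 327.

327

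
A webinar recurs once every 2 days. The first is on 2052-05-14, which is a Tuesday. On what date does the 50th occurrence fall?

The 50th occurrence is 49 intervals after the first: 49 × 2 = 98 days after 2052-05-14.
May has 31 days — 17 days to the end of May leaves 81.
June has 30 days (51 left).
July has 31 days (20 left).
20 days into August → 2052-08-20.

2052-08-20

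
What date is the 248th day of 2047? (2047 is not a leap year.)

January has 31 days (248 − 31 = 217 remain).
February has 28 days (217 − 28 = 189 remain).
March has 31 days (189 − 31 = 158 remain).
April has 30 days (158 − 30 = 128 remain).
May has 31 days (128 − 31 = 97 remain).
June has 30 days (97 − 30 = 67 remain).
July has 31 days (67 − 31 = 36 remain).
August has 31 days (36 − 31 = 5 remain).
5 into September → September 5.

September 5, 2047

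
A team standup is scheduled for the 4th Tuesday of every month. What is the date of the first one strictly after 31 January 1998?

24 February 1998

January 1998 starts on a Thursday; its first Tuesday is the 6th, so the 4th Tuesday is the 27th — 27 January 1998.
That is not after 31 January 1998, so look at February 1998.
February 1998 starts on a Sunday; its first Tuesday is the 3rd, so the 4th Tuesday is the 24th — 24 February 1998.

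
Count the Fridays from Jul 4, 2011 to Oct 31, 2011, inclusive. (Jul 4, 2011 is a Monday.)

Jul 4, 2011 is a Monday; the first Friday on or after it is Jul 8, 2011 (4 days later).
From Jul 8, 2011 to Oct 31, 2011: 23 + 31 + 30 + 31 = 115 days (rest of Jul, Aug, Sep, Oct).
115 ÷ 7 = 16 full weeks with remainder 3, so 16 more Fridays after the first → 17.

17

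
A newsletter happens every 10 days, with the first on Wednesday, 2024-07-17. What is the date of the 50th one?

2025-11-19

The 50th occurrence is 49 intervals after the first: 49 × 10 = 490 days after 2024-07-17.
July has 31 days — 14 days to the end of July leaves 476.
From end of July to end of 2024 is 153 days (323 left).
January has 31 days (292 left).
February has 28 days (264 left).
March has 31 days (233 left).
April has 30 days (203 left).
May has 31 days (172 left).
June has 30 days (142 left).
July has 31 days (111 left).
August has 31 days (80 left).
September has 30 days (50 left).
October has 31 days (19 left).
19 days into November → 2025-11-19.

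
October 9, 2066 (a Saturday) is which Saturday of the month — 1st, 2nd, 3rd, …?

2nd

Day 9 falls in week ⌈9/7⌉ of the month.
Days 1–7 hold the 1st Saturday, 8–14 the 2nd, 15–21 the 3rd, 22–28 the 4th, 29–31 the 5th.
9 is in the range for the 2nd.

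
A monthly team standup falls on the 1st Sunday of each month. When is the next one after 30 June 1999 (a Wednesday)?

June 1999 starts on a Tuesday, so its 1st Sunday is 6 June 1999 (5 days in).
That is not after 30 June 1999, so look at July 1999.
July 1999 starts on a Thursday, so its 1st Sunday is 4 July 1999 (3 days in).

4 July 1999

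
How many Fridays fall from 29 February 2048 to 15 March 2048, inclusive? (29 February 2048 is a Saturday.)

29 February 2048 is a Saturday; the first Friday on or after it is 6 March 2048 (6 days later).
From 6 March 2048 to 15 March 2048 is 15 − 6 = 9 days.
9 ÷ 7 = 1 full weeks with remainder 2, so 1 more Fridays after the first → 2.

2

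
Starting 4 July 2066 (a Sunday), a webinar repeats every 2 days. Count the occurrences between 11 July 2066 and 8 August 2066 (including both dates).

Occurrences land 2·i days after 4 July 2066 for i = 0, 1, 2, …
11 July 2066 is 7 days after the start; 7 ÷ 2 = 3 remainder 1; since the remainder is 1, round up to i = 4. First occurrence in the window: #5 on 12 July 2066 (4×2 = 8 days in).
8 August 2066 is 35 days after the start; 35 ÷ 2 = 17 remainder 1. Last occurrence in the window: #18 on 7 August 2066.
Occurrences #5 through #18: 14 in total.

14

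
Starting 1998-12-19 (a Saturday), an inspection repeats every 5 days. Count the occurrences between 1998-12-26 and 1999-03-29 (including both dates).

19

Occurrences land 5·i days after 1998-12-19 for i = 0, 1, 2, …
1998-12-26 is 7 days after the start; 7 ÷ 5 = 1 remainder 2; since the remainder is 2, round up to i = 2. First occurrence in the window: #3 on 1998-12-29 (2×5 = 10 days in).
1999-03-29 is 100 days after the start; 100 ÷ 5 = 20 remainder 0. Last occurrence in the window: #21 on 1999-03-29.
Occurrences #3 through #21: 19 in total.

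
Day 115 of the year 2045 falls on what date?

25 April 2045

January has 31 days (115 − 31 = 84 remain).
February has 28 days (84 − 28 = 56 remain).
March has 31 days (56 − 31 = 25 remain).
25 into April → April 25.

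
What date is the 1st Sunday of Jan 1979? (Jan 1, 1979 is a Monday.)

Jan 7, 1979

Jan 1979 begins on a Monday, so the first Sunday is Jan 7 (6 days later).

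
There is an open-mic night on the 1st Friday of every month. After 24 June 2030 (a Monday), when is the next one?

5 July 2030

June 2030 starts on a Saturday, so its 1st Friday is 7 June 2030 (6 days in).
That is not after 24 June 2030, so look at July 2030.
July 2030 starts on a Monday, so its 1st Friday is 5 July 2030 (4 days in).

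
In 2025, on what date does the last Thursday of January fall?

2025-01-30

January 2025 begins on a Wednesday, so the first Thursday is January 2 (1 day later).
January 2025 has 31 days. Adding weeks: 2, 9, 16, 23, 30 — the last one ≤ 31 is the 30th.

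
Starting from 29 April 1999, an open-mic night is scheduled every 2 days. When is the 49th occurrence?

3 August 1999

The 49th occurrence is 48 intervals after the first: 48 × 2 = 96 days after 29 April 1999.
April has 30 days — 1 day to the end of April leaves 95.
May has 31 days (64 left).
June has 30 days (34 left).
July has 31 days (3 left).
3 days into August → 3 August 1999.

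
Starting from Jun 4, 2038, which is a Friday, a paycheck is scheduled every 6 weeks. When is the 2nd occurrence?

The 2nd occurrence is 1 interval after the first: 1 × 42 = 42 days after Jun 4, 2038.
Jun has 30 days — 26 days to the end of Jun leaves 16.
16 days into Jul → Jul 16, 2038.

Jul 16, 2038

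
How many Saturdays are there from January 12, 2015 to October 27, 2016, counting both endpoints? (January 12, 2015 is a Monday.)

93

January 12, 2015 is a Monday; the first Saturday on or after it is January 17, 2015 (5 days later).
From January 17, 2015 to October 27, 2016: 348 + 301 = 649 days (rest of 2015, to October 27, 2016 in 2016).
649 ÷ 7 = 92 full weeks with remainder 5, so 92 more Saturdays after the first → 93.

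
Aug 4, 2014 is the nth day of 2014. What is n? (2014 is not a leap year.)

Days in months before Aug: 31 + 28 + 31 + 30 + 31 + 30 + 31 = 212.
Plus 4 days into Aug → day 216.

216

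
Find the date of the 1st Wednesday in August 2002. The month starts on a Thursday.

7 August 2002

August 2002 begins on a Thursday, so the first Wednesday is August 7 (6 days later).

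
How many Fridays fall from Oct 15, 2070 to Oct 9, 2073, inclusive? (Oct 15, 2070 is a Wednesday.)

Oct 15, 2070 is a Wednesday; the first Friday on or after it is Oct 17, 2070 (2 days later).
From Oct 17, 2070 to Oct 9, 2073: 75 + 365 + 366 + 282 = 1088 days (rest of 2070, 2071, 2072, to Oct 9, 2073 in 2073).
1088 ÷ 7 = 155 full weeks with remainder 3, so 155 more Fridays after the first → 156.

156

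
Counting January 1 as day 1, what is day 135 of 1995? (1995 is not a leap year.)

15 May 1995

January has 31 days (135 − 31 = 104 remain).
February has 28 days (104 − 28 = 76 remain).
March has 31 days (76 − 31 = 45 remain).
April has 30 days (45 − 30 = 15 remain).
15 into May → May 15.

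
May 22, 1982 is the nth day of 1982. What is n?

Days in months before May: 31 + 28 + 31 + 30 = 120.
Plus 22 days into May → day 142.

142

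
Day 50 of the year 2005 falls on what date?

2005-02-19

January has 31 days (50 − 31 = 19 remain).
19 into February → February 19.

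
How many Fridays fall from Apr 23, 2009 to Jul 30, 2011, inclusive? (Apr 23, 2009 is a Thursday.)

119

Apr 23, 2009 is a Thursday; the first Friday on or after it is Apr 24, 2009 (1 day later).
From Apr 24, 2009 to Jul 30, 2011: 251 + 365 + 211 = 827 days (rest of 2009, 2010, to Jul 30, 2011 in 2011).
827 ÷ 7 = 118 full weeks with remainder 1, so 118 more Fridays after the first → 119.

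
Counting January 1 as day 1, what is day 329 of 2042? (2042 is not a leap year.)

November 25, 2042

January has 31 days (329 − 31 = 298 remain).
February has 28 days (298 − 28 = 270 remain).
March has 31 days (270 − 31 = 239 remain).
April has 30 days (239 − 30 = 209 remain).
May has 31 days (209 − 31 = 178 remain).
June has 30 days (178 − 30 = 148 remain).
July has 31 days (148 − 31 = 117 remain).
August has 31 days (117 − 31 = 86 remain).
September has 30 days (86 − 30 = 56 remain).
October has 31 days (56 − 31 = 25 remain).
25 into November → November 25.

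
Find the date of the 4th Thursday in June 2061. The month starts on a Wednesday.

June 2061 begins on a Wednesday, so the first Thursday is June 2 (1 day later).
The 4th Thursday is 3 weeks later: 2 + 21 = 23.

June 23, 2061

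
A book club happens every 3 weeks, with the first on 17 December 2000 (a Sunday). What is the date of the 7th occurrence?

22 April 2001

The 7th occurrence is 6 intervals after the first: 6 × 21 = 126 days after 17 December 2000.
December has 31 days — 14 days to the end of December leaves 112.
January has 31 days (81 left).
February has 28 days (53 left).
March has 31 days (22 left).
22 days into April → 22 April 2001.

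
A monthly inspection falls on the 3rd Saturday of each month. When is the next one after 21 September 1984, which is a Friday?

September 1984 starts on a Saturday; its first Saturday is the 1st, so the 3rd Saturday is the 15th — 15 September 1984.
That is not after 21 September 1984, so look at October 1984.
October 1984 starts on a Monday; its first Saturday is the 6th, so the 3rd Saturday is the 20th — 20 October 1984.

20 October 1984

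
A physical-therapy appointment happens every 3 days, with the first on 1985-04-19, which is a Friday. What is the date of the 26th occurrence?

The 26th occurrence is 25 intervals after the first: 25 × 3 = 75 days after 1985-04-19.
April has 30 days — 11 days to the end of April leaves 64.
May has 31 days (33 left).
June has 30 days (3 left).
3 days into July → 1985-07-03.

1985-07-03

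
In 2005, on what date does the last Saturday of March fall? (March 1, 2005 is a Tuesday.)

26 March 2005

March 2005 begins on a Tuesday, so the first Saturday is March 5 (4 days later).
March 2005 has 31 days. Adding weeks: 5, 12, 19, 26 — the last one ≤ 31 is the 26th.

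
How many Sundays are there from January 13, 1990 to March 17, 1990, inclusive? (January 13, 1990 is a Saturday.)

9

January 13, 1990 is a Saturday; the first Sunday on or after it is January 14, 1990 (1 day later).
From January 14, 1990 to March 17, 1990: 17 + 28 + 17 = 62 days (rest of January, February, March).
62 ÷ 7 = 8 full weeks with remainder 6, so 8 more Sundays after the first → 9.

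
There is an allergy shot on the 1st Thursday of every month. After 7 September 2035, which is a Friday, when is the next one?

4 October 2035

September 2035 starts on a Saturday, so its 1st Thursday is 6 September 2035 (5 days in).
That is not after 7 September 2035, so look at October 2035.
October 2035 starts on a Monday, so its 1st Thursday is 4 October 2035 (3 days in).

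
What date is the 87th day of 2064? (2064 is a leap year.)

January has 31 days (87 − 31 = 56 remain).
February has 29 days (56 − 29 = 27 remain).
27 into March → March 27.

27 March 2064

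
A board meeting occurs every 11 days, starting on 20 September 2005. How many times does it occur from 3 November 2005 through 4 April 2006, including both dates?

14

Occurrences land 11·i days after 20 September 2005 for i = 0, 1, 2, …
3 November 2005 is 44 days after the start; 44 ÷ 11 = 4 remainder 0. First occurrence in the window: #5 on 3 November 2005 (4×11 = 44 days in).
4 April 2006 is 196 days after the start; 196 ÷ 11 = 17 remainder 9. Last occurrence in the window: #18 on 26 March 2006.
Occurrences #5 through #18: 14 in total.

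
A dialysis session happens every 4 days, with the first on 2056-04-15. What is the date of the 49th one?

2056-10-24

The 49th occurrence is 48 intervals after the first: 48 × 4 = 192 days after 2056-04-15.
April has 30 days — 15 days to the end of April leaves 177.
May has 31 days (146 left).
June has 30 days (116 left).
July has 31 days (85 left).
August has 31 days (54 left).
September has 30 days (24 left).
24 days into October → 2056-10-24.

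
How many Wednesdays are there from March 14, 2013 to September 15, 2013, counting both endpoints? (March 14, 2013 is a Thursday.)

March 14, 2013 is a Thursday; the first Wednesday on or after it is March 20, 2013 (6 days later).
From March 20, 2013 to September 15, 2013: 11 + 30 + 31 + 30 + 31 + 31 + 15 = 179 days (rest of March, April, May, June, July, August, September).
179 ÷ 7 = 25 full weeks with remainder 4, so 25 more Wednesdays after the first → 26.

26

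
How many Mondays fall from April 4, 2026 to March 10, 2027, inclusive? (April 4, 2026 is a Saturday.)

49

April 4, 2026 is a Saturday; the first Monday on or after it is April 6, 2026 (2 days later).
From April 6, 2026 to March 10, 2027: 269 + 69 = 338 days (rest of 2026, to March 10, 2027 in 2027).
338 ÷ 7 = 48 full weeks with remainder 2, so 48 more Mondays after the first → 49.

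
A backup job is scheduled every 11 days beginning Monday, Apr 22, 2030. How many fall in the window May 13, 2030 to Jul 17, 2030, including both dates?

6

Occurrences land 11·i days after Apr 22, 2030 for i = 0, 1, 2, …
May 13, 2030 is 21 days after the start; 21 ÷ 11 = 1 remainder 10; since the remainder is 10, round up to i = 2. First occurrence in the window: #3 on May 14, 2030 (2×11 = 22 days in).
Jul 17, 2030 is 86 days after the start; 86 ÷ 11 = 7 remainder 9. Last occurrence in the window: #8 on Jul 8, 2030.
Occurrences #3 through #8: 6 in total.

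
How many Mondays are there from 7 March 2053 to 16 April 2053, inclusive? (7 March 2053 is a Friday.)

6

7 March 2053 is a Friday; the first Monday on or after it is 10 March 2053 (3 days later).
From 10 March 2053 to 16 April 2053: 21 + 16 = 37 days (rest of March, April).
37 ÷ 7 = 5 full weeks with remainder 2, so 5 more Mondays after the first → 6.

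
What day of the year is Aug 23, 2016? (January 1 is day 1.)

Days in months before Aug: 31 + 29 + 31 + 30 + 31 + 30 + 31 = 213.
Plus 23 days into Aug → day 236.

236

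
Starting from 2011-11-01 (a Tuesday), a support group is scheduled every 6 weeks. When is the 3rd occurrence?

The 3rd occurrence is 2 intervals after the first: 2 × 42 = 84 days after 2011-11-01.
November has 30 days — 29 days to the end of November leaves 55.
December has 31 days (24 left).
24 days into January → 2012-01-24.

2012-01-24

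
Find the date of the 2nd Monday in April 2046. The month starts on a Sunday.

April 2046 begins on a Sunday, so the first Monday is April 2 (1 day later).
The 2nd Monday is 1 weeks later: 2 + 7 = 9.

2046-04-09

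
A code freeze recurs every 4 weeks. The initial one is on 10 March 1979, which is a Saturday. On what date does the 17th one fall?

31 May 1980

The 17th occurrence is 16 intervals after the first: 16 × 28 = 448 days after 10 March 1979.
March has 31 days — 21 days to the end of March leaves 427.
From end of March to end of 1979 is 275 days (152 left).
January has 31 days (121 left).
February has 29 days (92 left).
March has 31 days (61 left).
April has 30 days (31 left).
31 days into May → 31 May 1980.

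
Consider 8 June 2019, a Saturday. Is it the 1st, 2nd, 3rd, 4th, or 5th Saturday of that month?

2nd

Day 8 falls in week ⌈8/7⌉ of the month.
Days 1–7 hold the 1st Saturday, 8–14 the 2nd, 15–21 the 3rd, 22–28 the 4th, 29–31 the 5th.
8 is in the range for the 2nd.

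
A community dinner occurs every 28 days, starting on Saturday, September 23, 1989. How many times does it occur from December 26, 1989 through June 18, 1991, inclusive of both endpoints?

19

Occurrences land 28·i days after September 23, 1989 for i = 0, 1, 2, …
December 26, 1989 is 94 days after the start; 94 ÷ 28 = 3 remainder 10; since the remainder is 10, round up to i = 4. First occurrence in the window: #5 on January 13, 1990 (4×28 = 112 days in).
June 18, 1991 is 633 days after the start; 633 ÷ 28 = 22 remainder 17. Last occurrence in the window: #23 on June 1, 1991.
Occurrences #5 through #23: 19 in total.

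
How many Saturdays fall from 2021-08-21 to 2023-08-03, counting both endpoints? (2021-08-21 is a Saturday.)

102

2021-08-21 is a Saturday; the first Saturday on or after it is 2021-08-21.
From 2021-08-21 to 2023-08-03: 132 + 365 + 215 = 712 days (rest of 2021, 2022, to 2023-08-03 in 2023).
712 ÷ 7 = 101 full weeks with remainder 5, so 101 more Saturdays after the first → 102.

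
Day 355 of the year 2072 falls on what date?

January has 31 days (355 − 31 = 324 remain).
February has 29 days (324 − 29 = 295 remain).
March has 31 days (295 − 31 = 264 remain).
April has 30 days (264 − 30 = 234 remain).
May has 31 days (234 − 31 = 203 remain).
June has 30 days (203 − 30 = 173 remain).
July has 31 days (173 − 31 = 142 remain).
August has 31 days (142 − 31 = 111 remain).
September has 30 days (111 − 30 = 81 remain).
October has 31 days (81 − 31 = 50 remain).
November has 30 days (50 − 30 = 20 remain).
20 into December → December 20.

20 December 2072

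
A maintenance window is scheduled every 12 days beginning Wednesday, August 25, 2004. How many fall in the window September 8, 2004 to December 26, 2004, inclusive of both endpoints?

9

Occurrences land 12·i days after August 25, 2004 for i = 0, 1, 2, …
September 8, 2004 is 14 days after the start; 14 ÷ 12 = 1 remainder 2; since the remainder is 2, round up to i = 2. First occurrence in the window: #3 on September 18, 2004 (2×12 = 24 days in).
December 26, 2004 is 123 days after the start; 123 ÷ 12 = 10 remainder 3. Last occurrence in the window: #11 on December 23, 2004.
Occurrences #3 through #11: 9 in total.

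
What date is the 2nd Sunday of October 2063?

The first Sunday of October 2063 is October 7.
The 2nd Sunday is 1 weeks later: 7 + 7 = 14.

2063-10-14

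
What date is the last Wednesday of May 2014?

The first Wednesday of May 2014 is May 7.
May 2014 has 31 days. Adding weeks: 7, 14, 21, 28 — the last one ≤ 31 is the 28th.

28 May 2014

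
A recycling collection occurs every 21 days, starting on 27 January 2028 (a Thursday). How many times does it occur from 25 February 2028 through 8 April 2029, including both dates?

19

Occurrences land 21·i days after 27 January 2028 for i = 0, 1, 2, …
25 February 2028 is 29 days after the start; 29 ÷ 21 = 1 remainder 8; since the remainder is 8, round up to i = 2. First occurrence in the window: #3 on 9 March 2028 (2×21 = 42 days in).
8 April 2029 is 437 days after the start; 437 ÷ 21 = 20 remainder 17. Last occurrence in the window: #21 on 22 March 2029.
Occurrences #3 through #21: 19 in total.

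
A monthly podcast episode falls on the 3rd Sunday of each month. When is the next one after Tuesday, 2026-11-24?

November 2026 starts on a Sunday; its first Sunday is the 1st, so the 3rd Sunday is the 15th — 2026-11-15.
That is not after 2026-11-24, so look at December 2026.
December 2026 starts on a Tuesday; its first Sunday is the 6th, so the 3rd Sunday is the 20th — 2026-12-20.

2026-12-20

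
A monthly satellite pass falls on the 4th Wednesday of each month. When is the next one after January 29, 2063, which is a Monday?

February 28, 2063

January 2063 starts on a Monday; its first Wednesday is the 3rd, so the 4th Wednesday is the 24th — January 24, 2063.
That is not after January 29, 2063, so look at February 2063.
February 2063 starts on a Thursday; its first Wednesday is the 7th, so the 4th Wednesday is the 28th — February 28, 2063.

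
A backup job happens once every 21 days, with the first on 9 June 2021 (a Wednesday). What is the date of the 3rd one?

The 3rd occurrence is 2 intervals after the first: 2 × 21 = 42 days after 9 June 2021.
June has 30 days — 21 days to the end of June leaves 21.
21 days into July → 21 July 2021.

21 July 2021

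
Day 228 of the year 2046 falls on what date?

Jan has 31 days (228 − 31 = 197 remain).
Feb has 28 days (197 − 28 = 169 remain).
Mar has 31 days (169 − 31 = 138 remain).
Apr has 30 days (138 − 30 = 108 remain).
May has 31 days (108 − 31 = 77 remain).
Jun has 30 days (77 − 30 = 47 remain).
Jul has 31 days (47 − 31 = 16 remain).
16 into Aug → Aug 16.

Aug 16, 2046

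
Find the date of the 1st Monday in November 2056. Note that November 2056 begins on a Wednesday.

November 2056 begins on a Wednesday, so the first Monday is November 6 (5 days later).

2056-11-06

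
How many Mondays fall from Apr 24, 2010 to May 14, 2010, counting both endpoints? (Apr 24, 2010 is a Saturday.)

Apr 24, 2010 is a Saturday; the first Monday on or after it is Apr 26, 2010 (2 days later).
From Apr 26, 2010 to May 14, 2010: 4 + 14 = 18 days (rest of Apr, May).
18 ÷ 7 = 2 full weeks with remainder 4, so 2 more Mondays after the first → 3.

3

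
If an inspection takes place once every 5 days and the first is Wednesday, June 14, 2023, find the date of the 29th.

November 1, 2023

The 29th occurrence is 28 intervals after the first: 28 × 5 = 140 days after June 14, 2023.
June has 30 days — 16 days to the end of June leaves 124.
July has 31 days (93 left).
August has 31 days (62 left).
September has 30 days (32 left).
October has 31 days (1 left).
1 day into November → November 1, 2023.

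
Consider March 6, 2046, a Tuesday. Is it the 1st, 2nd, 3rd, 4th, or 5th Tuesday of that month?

1st

Day 6 falls in week ⌈6/7⌉ of the month.
Days 1–7 hold the 1st Tuesday, 8–14 the 2nd, 15–21 the 3rd, 22–28 the 4th, 29–31 the 5th.
6 is in the range for the 1st.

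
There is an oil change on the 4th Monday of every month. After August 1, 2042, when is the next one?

August 25, 2042

August 2042 starts on a Friday; its first Monday is the 4th, so the 4th Monday is the 25th — August 25, 2042.
August 25, 2042 is after August 1, 2042, so that is the next one.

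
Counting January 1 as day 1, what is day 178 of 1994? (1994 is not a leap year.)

January has 31 days (178 − 31 = 147 remain).
February has 28 days (147 − 28 = 119 remain).
March has 31 days (119 − 31 = 88 remain).
April has 30 days (88 − 30 = 58 remain).
May has 31 days (58 − 31 = 27 remain).
27 into June → June 27.

1994-06-27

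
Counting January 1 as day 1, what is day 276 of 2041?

January has 31 days (276 − 31 = 245 remain).
February has 28 days (245 − 28 = 217 remain).
March has 31 days (217 − 31 = 186 remain).
April has 30 days (186 − 30 = 156 remain).
May has 31 days (156 − 31 = 125 remain).
June has 30 days (125 − 30 = 95 remain).
July has 31 days (95 − 31 = 64 remain).
August has 31 days (64 − 31 = 33 remain).
September has 30 days (33 − 30 = 3 remain).
3 into October → October 3.

2041-10-03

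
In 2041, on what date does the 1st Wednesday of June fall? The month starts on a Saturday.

5 June 2041

June 2041 begins on a Saturday, so the first Wednesday is June 5 (4 days later).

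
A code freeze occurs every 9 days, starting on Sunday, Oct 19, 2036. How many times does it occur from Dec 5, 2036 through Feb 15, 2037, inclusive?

8

Occurrences land 9·i days after Oct 19, 2036 for i = 0, 1, 2, …
Dec 5, 2036 is 47 days after the start; 47 ÷ 9 = 5 remainder 2; since the remainder is 2, round up to i = 6. First occurrence in the window: #7 on Dec 12, 2036 (6×9 = 54 days in).
Feb 15, 2037 is 119 days after the start; 119 ÷ 9 = 13 remainder 2. Last occurrence in the window: #14 on Feb 13, 2037.
Occurrences #7 through #14: 8 in total.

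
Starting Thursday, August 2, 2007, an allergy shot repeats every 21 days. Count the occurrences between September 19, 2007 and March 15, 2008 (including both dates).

8

Occurrences land 21·i days after August 2, 2007 for i = 0, 1, 2, …
September 19, 2007 is 48 days after the start; 48 ÷ 21 = 2 remainder 6; since the remainder is 6, round up to i = 3. First occurrence in the window: #4 on October 4, 2007 (3×21 = 63 days in).
March 15, 2008 is 226 days after the start; 226 ÷ 21 = 10 remainder 16. Last occurrence in the window: #11 on February 28, 2008.
Occurrences #4 through #11: 8 in total.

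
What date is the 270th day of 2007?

2007-09-27

January has 31 days (270 − 31 = 239 remain).
February has 28 days (239 − 28 = 211 remain).
March has 31 days (211 − 31 = 180 remain).
April has 30 days (180 − 30 = 150 remain).
May has 31 days (150 − 31 = 119 remain).
June has 30 days (119 − 30 = 89 remain).
July has 31 days (89 − 31 = 58 remain).
August has 31 days (58 − 31 = 27 remain).
27 into September → September 27.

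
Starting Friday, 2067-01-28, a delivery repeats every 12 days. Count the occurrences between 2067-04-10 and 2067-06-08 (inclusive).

Occurrences land 12·i days after 2067-01-28 for i = 0, 1, 2, …
2067-04-10 is 72 days after the start; 72 ÷ 12 = 6 remainder 0. First occurrence in the window: #7 on 2067-04-10 (6×12 = 72 days in).
2067-06-08 is 131 days after the start; 131 ÷ 12 = 10 remainder 11. Last occurrence in the window: #11 on 2067-05-28.
Occurrences #7 through #11: 5 in total.

5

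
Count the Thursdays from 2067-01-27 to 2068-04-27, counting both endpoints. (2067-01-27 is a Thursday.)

2067-01-27 is a Thursday; the first Thursday on or after it is 2067-01-27.
From 2067-01-27 to 2068-04-27: 338 + 118 = 456 days (rest of 2067, to 2068-04-27 in 2068).
456 ÷ 7 = 65 full weeks with remainder 1, so 65 more Thursdays after the first → 66.

66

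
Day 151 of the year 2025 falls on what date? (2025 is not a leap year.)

31 May 2025

January has 31 days (151 − 31 = 120 remain).
February has 28 days (120 − 28 = 92 remain).
March has 31 days (92 − 31 = 61 remain).
April has 30 days (61 − 30 = 31 remain).
31 into May → May 31.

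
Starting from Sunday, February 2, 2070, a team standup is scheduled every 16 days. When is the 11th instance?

July 12, 2070

The 11th occurrence is 10 intervals after the first: 10 × 16 = 160 days after February 2, 2070.
February has 28 days — 26 days to the end of February leaves 134.
March has 31 days (103 left).
April has 30 days (73 left).
May has 31 days (42 left).
June has 30 days (12 left).
12 days into July → July 12, 2070.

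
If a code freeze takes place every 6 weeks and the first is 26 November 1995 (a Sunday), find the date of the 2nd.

The 2nd occurrence is 1 interval after the first: 1 × 42 = 42 days after 26 November 1995.
November has 30 days — 4 days to the end of November leaves 38.
December has 31 days (7 left).
7 days into January → 7 January 1996.

7 January 1996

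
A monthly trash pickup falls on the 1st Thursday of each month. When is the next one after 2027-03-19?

March 2027 starts on a Monday, so its 1st Thursday is 2027-03-04 (3 days in).
That is not after 2027-03-19, so look at April 2027.
April 2027 starts on a Thursday, so its 1st Thursday is 2027-04-01.

2027-04-01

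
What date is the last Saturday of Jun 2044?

Jun 2044 begins on a Wednesday, so the first Saturday is Jun 4 (3 days later).
Jun 2044 has 30 days. Adding weeks: 4, 11, 18, 25 — the last one ≤ 30 is the 25th.

Jun 25, 2044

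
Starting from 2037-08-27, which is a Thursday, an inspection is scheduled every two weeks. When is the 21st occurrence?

2038-06-03

The 21st occurrence is 20 intervals after the first: 20 × 14 = 280 days after 2037-08-27.
August has 31 days — 4 days to the end of August leaves 276.
September has 30 days (246 left).
October has 31 days (215 left).
November has 30 days (185 left).
December has 31 days (154 left).
January has 31 days (123 left).
February has 28 days (95 left).
March has 31 days (64 left).
April has 30 days (34 left).
May has 31 days (3 left).
3 days into June → 2038-06-03.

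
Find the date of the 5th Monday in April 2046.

The first Monday of April 2046 is April 2.
The 5th Monday is 4 weeks later: 2 + 28 = 30.

30 April 2046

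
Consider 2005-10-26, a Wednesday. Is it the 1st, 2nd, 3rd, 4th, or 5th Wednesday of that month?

4th

Day 26 falls in week ⌈26/7⌉ of the month.
Days 1–7 hold the 1st Wednesday, 8–14 the 2nd, 15–21 the 3rd, 22–28 the 4th, 29–31 the 5th.
26 is in the range for the 4th.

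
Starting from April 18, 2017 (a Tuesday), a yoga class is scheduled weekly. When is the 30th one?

The 30th occurrence is 29 intervals after the first: 29 × 7 = 203 days after April 18, 2017.
April has 30 days — 12 days to the end of April leaves 191.
May has 31 days (160 left).
June has 30 days (130 left).
July has 31 days (99 left).
August has 31 days (68 left).
September has 30 days (38 left).
October has 31 days (7 left).
7 days into November → November 7, 2017.

November 7, 2017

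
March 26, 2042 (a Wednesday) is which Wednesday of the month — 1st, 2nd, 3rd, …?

Day 26 falls in week ⌈26/7⌉ of the month.
Days 1–7 hold the 1st Wednesday, 8–14 the 2nd, 15–21 the 3rd, 22–28 the 4th, 29–31 the 5th.
26 is in the range for the 4th.

4th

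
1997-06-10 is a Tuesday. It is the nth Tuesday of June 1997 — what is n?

Day 10 falls in week ⌈10/7⌉ of the month.
Days 1–7 hold the 1st Tuesday, 8–14 the 2nd, 15–21 the 3rd, 22–28 the 4th, 29–31 the 5th.
10 is in the range for the 2nd.

2nd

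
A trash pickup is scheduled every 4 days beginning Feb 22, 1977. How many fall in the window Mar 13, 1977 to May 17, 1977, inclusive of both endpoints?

17

Occurrences land 4·i days after Feb 22, 1977 for i = 0, 1, 2, …
Mar 13, 1977 is 19 days after the start; 19 ÷ 4 = 4 remainder 3; since the remainder is 3, round up to i = 5. First occurrence in the window: #6 on Mar 14, 1977 (5×4 = 20 days in).
May 17, 1977 is 84 days after the start; 84 ÷ 4 = 21 remainder 0. Last occurrence in the window: #22 on May 17, 1977.
Occurrences #6 through #22: 17 in total.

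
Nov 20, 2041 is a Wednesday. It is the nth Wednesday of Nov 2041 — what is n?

3rd

Day 20 falls in week ⌈20/7⌉ of the month.
Days 1–7 hold the 1st Wednesday, 8–14 the 2nd, 15–21 the 3rd, 22–28 the 4th, 29–31 the 5th.
20 is in the range for the 3rd.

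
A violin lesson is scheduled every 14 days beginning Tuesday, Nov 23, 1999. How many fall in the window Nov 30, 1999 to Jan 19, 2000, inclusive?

Occurrences land 14·i days after Nov 23, 1999 for i = 0, 1, 2, …
Nov 30, 1999 is 7 days after the start; 7 ÷ 14 = 0 remainder 7; since the remainder is 7, round up to i = 1. First occurrence in the window: #2 on Dec 7, 1999 (1×14 = 14 days in).
Jan 19, 2000 is 57 days after the start; 57 ÷ 14 = 4 remainder 1. Last occurrence in the window: #5 on Jan 18, 2000.
Occurrences #2 through #5: 4 in total.

4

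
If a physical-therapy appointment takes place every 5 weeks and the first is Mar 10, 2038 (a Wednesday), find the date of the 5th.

The 5th occurrence is 4 intervals after the first: 4 × 35 = 140 days after Mar 10, 2038.
Mar has 31 days — 21 days to the end of Mar leaves 119.
Apr has 30 days (89 left).
May has 31 days (58 left).
Jun has 30 days (28 left).
28 days into Jul → Jul 28, 2038.

Jul 28, 2038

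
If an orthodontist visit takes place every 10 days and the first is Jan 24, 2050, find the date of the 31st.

Nov 20, 2050

The 31st occurrence is 30 intervals after the first: 30 × 10 = 300 days after Jan 24, 2050.
Jan has 31 days — 7 days to the end of Jan leaves 293.
Feb has 28 days (265 left).
Mar has 31 days (234 left).
Apr has 30 days (204 left).
May has 31 days (173 left).
Jun has 30 days (143 left).
Jul has 31 days (112 left).
Aug has 31 days (81 left).
Sep has 30 days (51 left).
Oct has 31 days (20 left).
20 days into Nov → Nov 20, 2050.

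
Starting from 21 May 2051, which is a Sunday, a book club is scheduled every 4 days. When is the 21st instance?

9 August 2051

The 21st occurrence is 20 intervals after the first: 20 × 4 = 80 days after 21 May 2051.
May has 31 days — 10 days to the end of May leaves 70.
June has 30 days (40 left).
July has 31 days (9 left).
9 days into August → 9 August 2051.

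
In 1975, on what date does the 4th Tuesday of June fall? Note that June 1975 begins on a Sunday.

24 June 1975

June 1975 begins on a Sunday, so the first Tuesday is June 3 (2 days later).
The 4th Tuesday is 3 weeks later: 3 + 21 = 24.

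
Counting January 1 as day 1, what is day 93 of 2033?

Apr 3, 2033

Jan has 31 days (93 − 31 = 62 remain).
Feb has 28 days (62 − 28 = 34 remain).
Mar has 31 days (34 − 31 = 3 remain).
3 into Apr → Apr 3.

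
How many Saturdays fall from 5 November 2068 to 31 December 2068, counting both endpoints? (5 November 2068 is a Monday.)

5 November 2068 is a Monday; the first Saturday on or after it is 10 November 2068 (5 days later).
From 10 November 2068 to 31 December 2068: 20 + 31 = 51 days (rest of November, December).
51 ÷ 7 = 7 full weeks with remainder 2, so 7 more Saturdays after the first → 8.

8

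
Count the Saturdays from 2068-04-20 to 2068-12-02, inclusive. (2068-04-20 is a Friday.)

33

2068-04-20 is a Friday; the first Saturday on or after it is 2068-04-21 (1 day later).
From 2068-04-21 to 2068-12-02: 9 + 31 + 30 + 31 + 31 + 30 + 31 + 30 + 2 = 225 days (rest of April, May, June, July, August, September, October, November, December).
225 ÷ 7 = 32 full weeks with remainder 1, so 32 more Saturdays after the first → 33.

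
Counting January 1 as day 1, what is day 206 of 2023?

January has 31 days (206 − 31 = 175 remain).
February has 28 days (175 − 28 = 147 remain).
March has 31 days (147 − 31 = 116 remain).
April has 30 days (116 − 30 = 86 remain).
May has 31 days (86 − 31 = 55 remain).
June has 30 days (55 − 30 = 25 remain).
25 into July → July 25.

2023-07-25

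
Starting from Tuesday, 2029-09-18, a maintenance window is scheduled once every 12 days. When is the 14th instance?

2030-02-21

The 14th occurrence is 13 intervals after the first: 13 × 12 = 156 days after 2029-09-18.
September has 30 days — 12 days to the end of September leaves 144.
October has 31 days (113 left).
November has 30 days (83 left).
December has 31 days (52 left).
January has 31 days (21 left).
21 days into February → 2030-02-21.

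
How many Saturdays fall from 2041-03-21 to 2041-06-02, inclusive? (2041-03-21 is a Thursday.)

2041-03-21 is a Thursday; the first Saturday on or after it is 2041-03-23 (2 days later).
From 2041-03-23 to 2041-06-02: 8 + 30 + 31 + 2 = 71 days (rest of March, April, May, June).
71 ÷ 7 = 10 full weeks with remainder 1, so 10 more Saturdays after the first → 11.

11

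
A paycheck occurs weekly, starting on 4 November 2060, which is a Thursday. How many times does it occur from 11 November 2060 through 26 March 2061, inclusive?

Occurrences land 7·i days after 4 November 2060 for i = 0, 1, 2, …
11 November 2060 is 7 days after the start; 7 ÷ 7 = 1 remainder 0. First occurrence in the window: #2 on 11 November 2060 (1×7 = 7 days in).
26 March 2061 is 142 days after the start; 142 ÷ 7 = 20 remainder 2. Last occurrence in the window: #21 on 24 March 2061.
Occurrences #2 through #21: 20 in total.

20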